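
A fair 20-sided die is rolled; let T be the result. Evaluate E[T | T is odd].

10

Given T is odd, T is equally likely to be any of {1, 3, 5, 7, 9, 11, 13, 15, 17, 19}.
E[T | T is odd] = (1 + 3 + 5 + 7 + 9 + 11 + 13 + 15 + 17 + 19) / 10 = 10.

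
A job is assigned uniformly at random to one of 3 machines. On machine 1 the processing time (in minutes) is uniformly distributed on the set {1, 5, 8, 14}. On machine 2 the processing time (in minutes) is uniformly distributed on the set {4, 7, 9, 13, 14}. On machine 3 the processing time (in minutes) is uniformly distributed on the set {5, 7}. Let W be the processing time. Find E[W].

E[W | machine 1] = (1+5+8+14)/4 = 7.
E[W | machine 2] = (4+7+9+13+14)/5 = 47/5.
E[W | machine 3] = (5+7)/2 = 6.
By the law of total expectation,
E[W] = (1/3)·(7) + (1/3)·(47/5) + (1/3)·(6) = 112/15.

112/15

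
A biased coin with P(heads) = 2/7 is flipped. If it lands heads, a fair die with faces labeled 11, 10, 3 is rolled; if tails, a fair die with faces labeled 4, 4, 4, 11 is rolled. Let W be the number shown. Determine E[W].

E[W | heads] = (11+10+3)/3 = 8.
E[W | tails] = (4+4+4+11)/4 = 23/4.
By the law of total expectation,
E[W] = (2/7)·(8) + (5/7)·(23/4) = 179/28.

179/28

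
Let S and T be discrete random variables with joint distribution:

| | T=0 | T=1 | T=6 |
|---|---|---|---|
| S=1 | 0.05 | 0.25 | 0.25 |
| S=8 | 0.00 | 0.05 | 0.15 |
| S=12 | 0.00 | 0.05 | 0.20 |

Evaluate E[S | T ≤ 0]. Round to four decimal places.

1.0000

P(T ≤ 0) = 0.05.
Σ S·P over the event = 1·(0.05) = 0.05.
E[S | T ≤ 0] = (0.05) / (0.05) = 1.0000.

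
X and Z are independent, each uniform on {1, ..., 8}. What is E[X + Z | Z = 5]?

Outcomes with Z = 5: (1,5), (2,5), (3,5), (4,5), (5,5), (6,5), (7,5), (8,5), each with probability 1/64.
E[X + Z | Z = 5] = (6 + 7 + 8 + 9 + 10 + 11 + 12 + 13) / 8 = 19/2.

19/2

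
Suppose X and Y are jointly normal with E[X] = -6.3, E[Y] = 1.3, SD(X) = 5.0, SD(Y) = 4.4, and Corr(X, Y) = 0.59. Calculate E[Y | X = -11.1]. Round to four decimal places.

E[Y | X=x] = μ_Y + ρ(σ_Y/σ_X)(x − μ_X) for jointly normal variables.
E[Y | X=-11.1] = 1.3 + (0.59)·(4.4/5.0)·(-11.1 − (-6.3)) = 1.3 + (0.5192)·(-4.8) = -1.1922.

-1.1922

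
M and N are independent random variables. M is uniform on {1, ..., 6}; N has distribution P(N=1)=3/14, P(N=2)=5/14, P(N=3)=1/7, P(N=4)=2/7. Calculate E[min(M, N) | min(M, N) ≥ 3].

7/2

P(min(M, N) ≥ 3) = 2/7.
Summing min(M,N)·P(x,y) over outcomes with min(M, N) ≥ 3 gives 1.
E[min(M, N) | min(M, N) ≥ 3] = (1) / (2/7) = 7/2.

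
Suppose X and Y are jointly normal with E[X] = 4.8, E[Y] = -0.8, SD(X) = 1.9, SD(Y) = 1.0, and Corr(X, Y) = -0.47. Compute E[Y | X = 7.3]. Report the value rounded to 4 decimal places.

-1.4184

E[Y | X=x] = μ_Y + ρ(σ_Y/σ_X)(x − μ_X) for jointly normal variables.
E[Y | X=7.3] = -0.8 + (-0.47)·(1.0/1.9)·(7.3 − (4.8)) = -0.8 + (-0.24737)·(2.5) = -1.4184.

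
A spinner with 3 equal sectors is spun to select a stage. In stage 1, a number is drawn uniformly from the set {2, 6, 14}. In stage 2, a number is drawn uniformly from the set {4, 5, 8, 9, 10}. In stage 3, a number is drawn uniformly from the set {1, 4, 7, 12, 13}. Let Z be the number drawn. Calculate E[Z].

329/45

E[Z | stage 1] = (2+6+14)/3 = 22/3.
E[Z | stage 2] = (4+5+8+9+10)/5 = 36/5.
E[Z | stage 3] = (1+4+7+12+13)/5 = 37/5.
E[Z] = (1/3)·(22/3) + (1/3)·(36/5) + (1/3)·(37/5) = 329/45.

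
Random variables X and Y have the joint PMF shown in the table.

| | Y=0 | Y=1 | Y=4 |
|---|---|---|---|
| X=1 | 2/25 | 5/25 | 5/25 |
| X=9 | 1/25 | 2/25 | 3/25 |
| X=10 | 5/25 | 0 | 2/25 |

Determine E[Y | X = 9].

7/3

P(X = 9) = 6/25.
Summing Y·P(X=x,Y=y) over the conditioning event gives 14/25.
E[Y | X = 9] = (14/25) / (6/25) = 7/3.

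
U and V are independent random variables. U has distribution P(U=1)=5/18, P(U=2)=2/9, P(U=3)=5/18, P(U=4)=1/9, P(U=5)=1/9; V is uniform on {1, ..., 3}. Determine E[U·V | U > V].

161/26

P(U > V) = 13/27.
Summing UV·P(x,y) over outcomes with U > V gives 161/54.
E[U·V | U > V] = (161/54) / (13/27) = 161/26.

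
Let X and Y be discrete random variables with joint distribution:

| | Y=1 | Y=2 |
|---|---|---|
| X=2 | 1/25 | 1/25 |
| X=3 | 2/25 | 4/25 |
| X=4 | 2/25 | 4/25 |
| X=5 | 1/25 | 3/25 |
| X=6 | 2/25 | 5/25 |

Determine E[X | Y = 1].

33/8

P(Y = 1) = 8/25.
Σ X·P over the event = 2·(1/25) + 3·(2/25) + 4·(2/25) + 5·(1/25) + 6·(2/25) = 33/25.
E[X | Y = 1] = (33/25) / (8/25) = 33/8.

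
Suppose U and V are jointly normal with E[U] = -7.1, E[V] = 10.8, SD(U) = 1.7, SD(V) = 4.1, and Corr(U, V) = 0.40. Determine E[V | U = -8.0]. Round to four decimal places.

The regression of V on U has slope ρ·σ_V/σ_U and passes through (μ_U, μ_V).
E[V | U=-8.0] = 10.8 + (0.40)·(4.1/1.7)·(-8.0 − (-7.1)) = 10.8 + (0.96471)·(-0.9) = 9.9318.

9.9318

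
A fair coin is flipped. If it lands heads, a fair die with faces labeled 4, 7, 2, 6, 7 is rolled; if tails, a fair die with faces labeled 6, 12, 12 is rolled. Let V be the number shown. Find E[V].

38/5

E[V | heads] = (4+7+2+6+7)/5 = 26/5.
E[V | tails] = (6+12+12)/3 = 10.
E[V] = (1/2)·(26/5) + (1/2)·(10) = 38/5.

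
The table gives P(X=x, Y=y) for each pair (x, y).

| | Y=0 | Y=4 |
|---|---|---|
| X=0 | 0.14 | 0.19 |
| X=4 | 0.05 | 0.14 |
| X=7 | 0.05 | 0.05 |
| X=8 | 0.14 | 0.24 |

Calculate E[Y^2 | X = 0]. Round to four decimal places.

9.2121

P(X = 0) = 0.33.
Σ Y^2·P over the event = 0·(0.14) + 16·(0.19) = 3.04.
E[Y^2 | X = 0] = (3.04) / (0.33) = 9.2121.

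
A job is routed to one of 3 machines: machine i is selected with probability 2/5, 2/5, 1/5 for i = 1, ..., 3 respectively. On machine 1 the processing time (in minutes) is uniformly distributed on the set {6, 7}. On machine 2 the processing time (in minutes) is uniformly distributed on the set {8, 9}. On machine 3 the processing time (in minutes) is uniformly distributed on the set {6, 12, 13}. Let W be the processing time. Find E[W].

E[W | machine 1] = (6+7)/2 = 13/2.
E[W | machine 2] = (8+9)/2 = 17/2.
E[W | machine 3] = (6+12+13)/3 = 31/3.
By the law of total expectation,
E[W] = (2/5)·(13/2) + (2/5)·(17/2) + (1/5)·(31/3) = 121/15.

121/15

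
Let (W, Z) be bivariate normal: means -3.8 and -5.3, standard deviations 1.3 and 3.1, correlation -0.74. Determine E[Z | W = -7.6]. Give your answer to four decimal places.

1.4055

For a bivariate normal, E[Z | W=x] = μ_Z + ρ·(σ_Z/σ_W)·(x − μ_W).
E[Z | W=-7.6] = -5.3 + (-0.74)·(3.1/1.3)·(-7.6 − (-3.8)) = -5.3 + (-1.7646)·(-3.8) = 1.4055.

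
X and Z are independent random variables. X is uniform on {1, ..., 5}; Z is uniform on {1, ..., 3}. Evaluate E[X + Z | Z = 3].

P(Z = 3) = 1/3.
Summing (X+Z)·P(x,y) over outcomes with Z = 3 gives 2.
E[X + Z | Z = 3] = (2) / (1/3) = 6.

6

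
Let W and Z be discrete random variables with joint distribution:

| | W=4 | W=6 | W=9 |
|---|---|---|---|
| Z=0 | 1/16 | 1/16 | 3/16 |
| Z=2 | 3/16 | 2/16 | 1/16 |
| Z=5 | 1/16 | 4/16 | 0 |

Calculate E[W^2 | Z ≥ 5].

32

P(Z ≥ 5) = 5/16.
Σ W^2·P over the event = 16·(1/16) + 36·(4/16) = 10.
E[W^2 | Z ≥ 5] = (10) / (5/16) = 32.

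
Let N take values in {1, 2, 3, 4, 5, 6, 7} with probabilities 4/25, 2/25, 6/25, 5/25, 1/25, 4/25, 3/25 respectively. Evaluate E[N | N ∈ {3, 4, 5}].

43/12

P(N ∈ {3, 4, 5}) = 12/25.
Σ over the event: 3·6/25 + 4·1/5 + 5·1/25 = 43/25.
E[N | N ∈ {3, 4, 5}] = (43/25) / (12/25) = 43/12.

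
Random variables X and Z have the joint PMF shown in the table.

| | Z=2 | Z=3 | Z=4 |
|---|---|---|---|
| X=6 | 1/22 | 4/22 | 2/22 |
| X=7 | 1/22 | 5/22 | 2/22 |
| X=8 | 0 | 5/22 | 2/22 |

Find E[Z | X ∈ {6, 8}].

P(X ∈ {6, 8}) = 7/11.
Σ Z·P over the event = 2·(1/22) + 3·(4/22) + 4·(2/22) + 3·(5/22) + 4·(2/22) = 45/22.
E[Z | X ∈ {6, 8}] = (45/22) / (7/11) = 45/14.

45/14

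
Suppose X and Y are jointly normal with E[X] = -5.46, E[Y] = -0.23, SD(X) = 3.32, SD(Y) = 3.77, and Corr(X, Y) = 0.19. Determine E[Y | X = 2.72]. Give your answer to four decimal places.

For a bivariate normal, E[Y | X=x] = μ_Y + ρ·(σ_Y/σ_X)·(x − μ_X).
E[Y | X=2.72] = -0.23 + (0.19)·(3.77/3.32)·(2.72 − (-5.46)) = -0.23 + (0.215753)·(8.18) = 1.5349.

1.5349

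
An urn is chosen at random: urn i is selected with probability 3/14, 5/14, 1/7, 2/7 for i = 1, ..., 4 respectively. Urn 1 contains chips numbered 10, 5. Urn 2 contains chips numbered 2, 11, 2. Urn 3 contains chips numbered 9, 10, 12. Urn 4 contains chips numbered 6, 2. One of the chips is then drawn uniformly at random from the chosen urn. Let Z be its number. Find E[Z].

E[Z | urn 1] = (10+5)/2 = 15/2.
E[Z | urn 2] = (2+11+2)/3 = 5.
E[Z | urn 3] = (9+10+12)/3 = 31/3.
E[Z | urn 4] = (6+2)/2 = 4.
By the law of total expectation,
E[Z] = (3/14)·(15/2) + (5/14)·(5) + (1/7)·(31/3) + (2/7)·(4) = 505/84.

505/84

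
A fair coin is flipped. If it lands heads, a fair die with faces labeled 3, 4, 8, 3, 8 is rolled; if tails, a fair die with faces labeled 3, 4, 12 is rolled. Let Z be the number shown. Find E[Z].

173/30

E[Z | heads] = (3+4+8+3+8)/5 = 26/5.
E[Z | tails] = (3+4+12)/3 = 19/3.
E[Z] = (1/2)·(26/5) + (1/2)·(19/3) = 173/30.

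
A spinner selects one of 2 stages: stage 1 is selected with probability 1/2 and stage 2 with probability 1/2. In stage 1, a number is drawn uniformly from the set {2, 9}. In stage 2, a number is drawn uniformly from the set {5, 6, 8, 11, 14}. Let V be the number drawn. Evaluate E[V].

143/20

E[V | stage 1] = (2+9)/2 = 11/2.
E[V | stage 2] = (5+6+8+11+14)/5 = 44/5.
By the law of total expectation,
E[V] = (1/2)·(11/2) + (1/2)·(44/5) = 143/20.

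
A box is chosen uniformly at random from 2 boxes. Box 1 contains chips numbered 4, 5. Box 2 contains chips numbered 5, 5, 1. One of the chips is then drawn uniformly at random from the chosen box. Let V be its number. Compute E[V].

E[V | box 1] = (4+5)/2 = 9/2.
E[V | box 2] = (5+5+1)/3 = 11/3.
By the law of total expectation,
E[V] = (1/2)·(9/2) + (1/2)·(11/3) = 49/12.

49/12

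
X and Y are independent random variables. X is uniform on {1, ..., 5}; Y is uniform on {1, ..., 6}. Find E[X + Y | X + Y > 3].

187/27

P(X + Y > 3) = 9/10.
Summing (X+Y)·P(x,y) over outcomes with X + Y > 3 gives 187/30.
E[X + Y | X + Y > 3] = (187/30) / (9/10) = 187/27.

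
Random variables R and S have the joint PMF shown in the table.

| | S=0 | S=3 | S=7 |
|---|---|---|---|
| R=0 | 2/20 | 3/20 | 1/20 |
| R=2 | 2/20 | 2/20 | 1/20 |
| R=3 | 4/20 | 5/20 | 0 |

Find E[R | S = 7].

1

P(S = 7) = 1/10.
Σ R·P over the event = 0·(1/20) + 2·(1/20) = 1/10.
E[R | S = 7] = (1/10) / (1/10) = 1.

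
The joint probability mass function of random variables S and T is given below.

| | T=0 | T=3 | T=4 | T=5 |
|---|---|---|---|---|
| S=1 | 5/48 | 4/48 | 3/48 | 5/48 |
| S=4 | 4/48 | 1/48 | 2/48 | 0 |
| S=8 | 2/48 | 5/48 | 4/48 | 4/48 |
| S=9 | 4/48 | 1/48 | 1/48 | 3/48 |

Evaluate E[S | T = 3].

57/11

P(T = 3) = 11/48.
Summing S·P(S=x,T=y) over the conditioning event gives 19/16.
E[S | T = 3] = (19/16) / (11/48) = 57/11.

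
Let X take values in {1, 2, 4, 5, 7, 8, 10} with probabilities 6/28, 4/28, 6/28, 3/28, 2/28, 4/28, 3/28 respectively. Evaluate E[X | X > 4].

91/12

P(X > 4) = 3/7.
Σ over the event: 5·3/28 + 7·1/14 + 8·1/7 + 10·3/28 = 13/4.
E[X | X > 4] = (13/4) / (3/7) = 91/12.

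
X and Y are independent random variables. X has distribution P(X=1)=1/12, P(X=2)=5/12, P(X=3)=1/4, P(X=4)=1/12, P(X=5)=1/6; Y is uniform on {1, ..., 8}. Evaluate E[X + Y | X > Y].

60/11

P(X > Y) = 11/48.
Summing (X+Y)·P(x,y) over outcomes with X > Y gives 5/4.
E[X + Y | X > Y] = (5/4) / (11/48) = 60/11.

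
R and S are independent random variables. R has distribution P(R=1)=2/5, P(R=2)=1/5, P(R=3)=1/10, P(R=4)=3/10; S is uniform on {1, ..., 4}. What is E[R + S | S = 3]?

53/10

P(S = 3) = 1/4.
Summing (R+S)·P(x,y) over outcomes with S = 3 gives 53/40.
E[R + S | S = 3] = (53/40) / (1/4) = 53/10.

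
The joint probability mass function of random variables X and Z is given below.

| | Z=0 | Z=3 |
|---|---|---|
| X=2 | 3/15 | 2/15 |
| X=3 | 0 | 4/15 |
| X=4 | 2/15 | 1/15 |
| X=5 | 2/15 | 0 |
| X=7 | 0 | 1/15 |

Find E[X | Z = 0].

24/7

P(Z = 0) = 7/15.
Summing X·P(X=x,Z=y) over the conditioning event gives 8/5.
E[X | Z = 0] = (8/5) / (7/15) = 24/7.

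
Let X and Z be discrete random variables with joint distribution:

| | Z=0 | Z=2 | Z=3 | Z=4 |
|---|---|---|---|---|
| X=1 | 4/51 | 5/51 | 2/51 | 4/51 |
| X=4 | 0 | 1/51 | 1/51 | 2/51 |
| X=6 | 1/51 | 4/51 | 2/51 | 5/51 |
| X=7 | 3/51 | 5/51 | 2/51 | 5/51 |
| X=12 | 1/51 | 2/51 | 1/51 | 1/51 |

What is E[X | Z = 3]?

11/2

P(Z = 3) = 8/51.
Σ X·P over the event = 1·(2/51) + 4·(1/51) + 6·(2/51) + 7·(2/51) + 12·(1/51) = 44/51.
E[X | Z = 3] = (44/51) / (8/51) = 11/2.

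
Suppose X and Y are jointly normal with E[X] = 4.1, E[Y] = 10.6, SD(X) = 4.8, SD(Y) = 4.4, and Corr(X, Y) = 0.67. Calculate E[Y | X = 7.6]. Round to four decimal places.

For a bivariate normal, E[Y | X=x] = μ_Y + ρ·(σ_Y/σ_X)·(x − μ_X).
E[Y | X=7.6] = 10.6 + (0.67)·(4.4/4.8)·(7.6 − (4.1)) = 10.6 + (0.61417)·(3.5) = 12.7496.

12.7496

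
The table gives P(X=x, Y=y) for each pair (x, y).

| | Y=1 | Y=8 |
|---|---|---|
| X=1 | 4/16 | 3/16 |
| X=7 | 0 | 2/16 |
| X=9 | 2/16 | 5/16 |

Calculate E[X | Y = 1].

11/3

P(Y = 1) = 3/8.
Σ X·P over the event = 1·(4/16) + 9·(2/16) = 11/8.
E[X | Y = 1] = (11/8) / (3/8) = 11/3.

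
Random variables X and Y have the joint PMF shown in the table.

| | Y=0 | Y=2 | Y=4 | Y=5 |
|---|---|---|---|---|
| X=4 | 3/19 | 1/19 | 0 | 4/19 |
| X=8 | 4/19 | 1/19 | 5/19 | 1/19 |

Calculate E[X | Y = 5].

24/5

P(Y = 5) = 5/19.
Summing X·P(X=x,Y=y) over the conditioning event gives 24/19.
E[X | Y = 5] = (24/19) / (5/19) = 24/5.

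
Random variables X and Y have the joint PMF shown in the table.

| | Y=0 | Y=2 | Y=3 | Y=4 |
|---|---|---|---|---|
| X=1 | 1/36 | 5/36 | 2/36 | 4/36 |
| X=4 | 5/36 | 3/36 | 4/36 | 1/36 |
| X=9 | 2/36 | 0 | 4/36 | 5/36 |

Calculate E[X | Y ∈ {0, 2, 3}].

55/13

P(Y ∈ {0, 2, 3}) = 13/18.
Summing X·P(X=x,Y=y) over the conditioning event gives 55/18.
E[X | Y ∈ {0, 2, 3}] = (55/18) / (13/18) = 55/13.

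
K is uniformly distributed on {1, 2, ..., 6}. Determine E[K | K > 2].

Given K > 2, K is equally likely to be any of {3, 4, 5, 6}.
E[K | K > 2] = (3 + 4 + 5 + 6) / 4 = 9/2.

9/2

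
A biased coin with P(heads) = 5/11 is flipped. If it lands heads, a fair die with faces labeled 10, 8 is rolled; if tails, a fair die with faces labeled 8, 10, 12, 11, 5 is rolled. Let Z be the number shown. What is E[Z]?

E[Z | heads] = (10+8)/2 = 9.
E[Z | tails] = (8+10+12+11+5)/5 = 46/5.
By the law of total expectation,
E[Z] = (5/11)·(9) + (6/11)·(46/5) = 501/55.

501/55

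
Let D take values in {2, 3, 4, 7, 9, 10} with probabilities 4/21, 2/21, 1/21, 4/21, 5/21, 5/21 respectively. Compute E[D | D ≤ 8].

P(D ≤ 8) = 11/21.
Σ over the event: 2·4/21 + 3·2/21 + 4·1/21 + 7·4/21 = 46/21.
E[D | D ≤ 8] = (46/21) / (11/21) = 46/11.

46/11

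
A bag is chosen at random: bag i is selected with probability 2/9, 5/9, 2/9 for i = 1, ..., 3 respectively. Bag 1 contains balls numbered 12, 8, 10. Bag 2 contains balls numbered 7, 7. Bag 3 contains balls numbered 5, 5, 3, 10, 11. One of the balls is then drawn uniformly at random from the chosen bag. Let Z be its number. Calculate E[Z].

343/45

E[Z | bag 1] = (12+8+10)/3 = 10.
E[Z | bag 2] = (7+7)/2 = 7.
E[Z | bag 3] = (5+5+3+10+11)/5 = 34/5.
By the law of total expectation,
E[Z] = (2/9)·(10) + (5/9)·(7) + (2/9)·(34/5) = 343/45.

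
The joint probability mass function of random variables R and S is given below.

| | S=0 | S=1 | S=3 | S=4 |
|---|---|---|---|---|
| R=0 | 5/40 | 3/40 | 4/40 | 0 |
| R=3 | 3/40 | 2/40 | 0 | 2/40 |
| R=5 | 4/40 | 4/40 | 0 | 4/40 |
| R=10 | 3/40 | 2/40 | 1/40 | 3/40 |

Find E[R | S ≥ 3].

P(S ≥ 3) = 7/20.
Summing R·P(R=x,S=y) over the conditioning event gives 33/20.
E[R | S ≥ 3] = (33/20) / (7/20) = 33/7.

33/7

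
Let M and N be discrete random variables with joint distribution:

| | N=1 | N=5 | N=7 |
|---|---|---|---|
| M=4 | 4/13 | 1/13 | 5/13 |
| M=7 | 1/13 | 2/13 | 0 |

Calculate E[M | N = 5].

P(N = 5) = 3/13.
Summing M·P(M=x,N=y) over the conditioning event gives 18/13.
E[M | N = 5] = (18/13) / (3/13) = 6.

6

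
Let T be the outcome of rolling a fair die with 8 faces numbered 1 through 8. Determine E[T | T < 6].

Given T < 6, T is equally likely to be any of {1, 2, 3, 4, 5}.
E[T | T < 6] = (1 + 2 + 3 + 4 + 5) / 5 = 3.

3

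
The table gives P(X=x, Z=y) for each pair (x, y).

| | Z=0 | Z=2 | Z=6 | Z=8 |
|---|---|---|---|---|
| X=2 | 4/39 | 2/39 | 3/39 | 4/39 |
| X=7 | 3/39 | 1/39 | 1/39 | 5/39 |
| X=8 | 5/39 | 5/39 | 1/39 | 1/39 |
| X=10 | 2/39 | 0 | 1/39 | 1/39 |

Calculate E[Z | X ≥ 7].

43/13

P(X ≥ 7) = 2/3.
Summing Z·P(X=x,Z=y) over the conditioning event gives 86/39.
E[Z | X ≥ 7] = (86/39) / (2/3) = 43/13.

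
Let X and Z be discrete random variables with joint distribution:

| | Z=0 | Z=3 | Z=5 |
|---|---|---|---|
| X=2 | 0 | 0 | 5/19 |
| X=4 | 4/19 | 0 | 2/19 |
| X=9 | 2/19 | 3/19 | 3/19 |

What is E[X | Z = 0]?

P(Z = 0) = 6/19.
Summing X·P(X=x,Z=y) over the conditioning event gives 34/19.
E[X | Z = 0] = (34/19) / (6/19) = 17/3.

17/3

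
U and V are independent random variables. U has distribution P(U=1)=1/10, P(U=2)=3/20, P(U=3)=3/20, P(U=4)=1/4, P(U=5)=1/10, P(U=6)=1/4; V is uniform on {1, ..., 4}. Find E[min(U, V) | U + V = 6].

P(U + V = 6) = 13/80.
Summing min(U,V)·P(x,y) over outcomes with U + V = 6 gives 27/80.
E[min(U, V) | U + V = 6] = (27/80) / (13/80) = 27/13.

27/13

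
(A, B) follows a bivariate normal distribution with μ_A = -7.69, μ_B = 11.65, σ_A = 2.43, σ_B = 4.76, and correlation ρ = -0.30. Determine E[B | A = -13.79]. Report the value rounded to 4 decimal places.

The regression of B on A has slope ρ·σ_B/σ_A and passes through (μ_A, μ_B).
E[B | A=-13.79] = 11.65 + (-0.30)·(4.76/2.43)·(-13.79 − (-7.69)) = 11.65 + (-0.58765)·(-6.1) = 15.2347.

15.2347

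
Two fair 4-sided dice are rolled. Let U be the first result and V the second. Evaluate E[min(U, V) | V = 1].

1

Outcomes with V = 1: (1,1), (2,1), (3,1), (4,1), each with probability 1/16.
E[min(U, V) | V = 1] = (1 + 1 + 1 + 1) / 4 = 1.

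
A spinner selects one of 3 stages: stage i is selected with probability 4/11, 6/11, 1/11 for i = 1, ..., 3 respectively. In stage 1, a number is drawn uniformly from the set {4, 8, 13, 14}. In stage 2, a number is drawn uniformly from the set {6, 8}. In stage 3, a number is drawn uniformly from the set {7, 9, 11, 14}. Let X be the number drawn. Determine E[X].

E[X | stage 1] = (4+8+13+14)/4 = 39/4.
E[X | stage 2] = (6+8)/2 = 7.
E[X | stage 3] = (7+9+11+14)/4 = 41/4.
E[X] = (4/11)·(39/4) + (6/11)·(7) + (1/11)·(41/4) = 365/44.

365/44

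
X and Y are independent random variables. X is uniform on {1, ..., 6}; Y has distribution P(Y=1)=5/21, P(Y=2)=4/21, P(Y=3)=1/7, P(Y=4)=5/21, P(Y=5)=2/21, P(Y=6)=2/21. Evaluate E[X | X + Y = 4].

P(X + Y = 4) = 2/21.
Summing X·P(x,y) over outcomes with X + Y = 4 gives 13/63.
E[X | X + Y = 4] = (13/63) / (2/21) = 13/6.

13/6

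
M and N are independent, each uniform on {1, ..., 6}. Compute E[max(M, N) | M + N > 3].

52/11

P(M + N > 3) = 11/12.
Summing max(M,N)·P(x,y) over outcomes with M + N > 3 gives 13/3.
E[max(M, N) | M + N > 3] = (13/3) / (11/12) = 52/11.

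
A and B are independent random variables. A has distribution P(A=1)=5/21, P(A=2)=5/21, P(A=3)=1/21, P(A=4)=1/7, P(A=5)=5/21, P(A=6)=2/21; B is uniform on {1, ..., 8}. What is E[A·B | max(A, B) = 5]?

P(max(A, B) = 5) = 13/56.
Summing AB·P(x,y) over outcomes with max(A, B) = 5 gives 25/8.
E[A·B | max(A, B) = 5] = (25/8) / (13/56) = 175/13.

175/13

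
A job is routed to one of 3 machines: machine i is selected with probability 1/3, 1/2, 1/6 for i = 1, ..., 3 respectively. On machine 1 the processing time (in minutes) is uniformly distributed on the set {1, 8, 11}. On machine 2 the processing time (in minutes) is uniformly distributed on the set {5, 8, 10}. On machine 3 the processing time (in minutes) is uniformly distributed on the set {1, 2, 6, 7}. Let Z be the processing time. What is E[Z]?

121/18

E[Z | machine 1] = (1+8+11)/3 = 20/3.
E[Z | machine 2] = (5+8+10)/3 = 23/3.
E[Z | machine 3] = (1+2+6+7)/4 = 4.
By the law of total expectation,
E[Z] = (1/3)·(20/3) + (1/2)·(23/3) + (1/6)·(4) = 121/18.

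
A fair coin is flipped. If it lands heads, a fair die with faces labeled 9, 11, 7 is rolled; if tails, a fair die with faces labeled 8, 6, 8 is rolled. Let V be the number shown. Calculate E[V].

E[V | heads] = (9+11+7)/3 = 9.
E[V | tails] = (8+6+8)/3 = 22/3.
E[V] = (1/2)·(9) + (1/2)·(22/3) = 49/6.

49/6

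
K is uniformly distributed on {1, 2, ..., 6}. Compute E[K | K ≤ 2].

Given K ≤ 2, K is equally likely to be any of {1, 2}.
E[K | K ≤ 2] = (1 + 2) / 2 = 3/2.

3/2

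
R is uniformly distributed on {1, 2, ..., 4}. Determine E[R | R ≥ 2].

3

Given R ≥ 2, R is equally likely to be any of {2, 3, 4}.
E[R | R ≥ 2] = (2 + 3 + 4) / 3 = 3.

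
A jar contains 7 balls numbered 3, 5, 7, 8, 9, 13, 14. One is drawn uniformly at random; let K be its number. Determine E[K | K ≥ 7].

P(K ≥ 7) = 5/7.
Σ over the event: 7·1/7 + 8·1/7 + 9·1/7 + 13·1/7 + 14·1/7 = 51/7.
E[K | K ≥ 7] = (51/7) / (5/7) = 51/5.

51/5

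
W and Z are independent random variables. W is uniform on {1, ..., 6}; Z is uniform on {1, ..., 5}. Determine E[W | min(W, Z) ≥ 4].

5

Outcomes with min(W, Z) ≥ 4: (4,4), (4,5), (5,4), (5,5), (6,4), (6,5), each with probability 1/30.
E[W | min(W, Z) ≥ 4] = (4 + 4 + 5 + 5 + 6 + 6) / 6 = 5.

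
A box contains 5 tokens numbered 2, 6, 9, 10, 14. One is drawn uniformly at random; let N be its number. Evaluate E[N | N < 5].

P(N < 5) = 1/5.
Σ over the event: 2·1/5 = 2/5.
E[N | N < 5] = (2/5) / (1/5) = 2.

2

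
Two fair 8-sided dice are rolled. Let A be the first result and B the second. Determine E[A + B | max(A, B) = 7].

P(max(A, B) = 7) = 13/64.
Summing (A+B)·P(x,y) over outcomes with max(A, B) = 7 gives 35/16.
E[A + B | max(A, B) = 7] = (35/16) / (13/64) = 140/13.

140/13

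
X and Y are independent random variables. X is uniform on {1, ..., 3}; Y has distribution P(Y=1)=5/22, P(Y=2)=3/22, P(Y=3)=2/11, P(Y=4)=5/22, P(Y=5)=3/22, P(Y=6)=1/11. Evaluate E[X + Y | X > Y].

P(X > Y) = 13/66.
Summing (X+Y)·P(x,y) over outcomes with X > Y gives 25/33.
E[X + Y | X > Y] = (25/33) / (13/66) = 50/13.

50/13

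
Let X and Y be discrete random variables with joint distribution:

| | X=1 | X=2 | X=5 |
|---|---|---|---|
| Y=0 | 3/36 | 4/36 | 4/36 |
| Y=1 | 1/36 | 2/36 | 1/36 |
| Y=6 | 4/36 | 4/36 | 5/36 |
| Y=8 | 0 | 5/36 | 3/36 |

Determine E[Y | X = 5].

55/13

P(X = 5) = 13/36.
Σ Y·P over the event = 0·(4/36) + 1·(1/36) + 6·(5/36) + 8·(3/36) = 55/36.
E[Y | X = 5] = (55/36) / (13/36) = 55/13.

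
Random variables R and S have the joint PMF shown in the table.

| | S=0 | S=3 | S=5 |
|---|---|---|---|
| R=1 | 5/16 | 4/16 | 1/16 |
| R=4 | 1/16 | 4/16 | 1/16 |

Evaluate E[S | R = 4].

P(R = 4) = 3/8.
Σ S·P over the event = 0·(1/16) + 3·(4/16) + 5·(1/16) = 17/16.
E[S | R = 4] = (17/16) / (3/8) = 17/6.

17/6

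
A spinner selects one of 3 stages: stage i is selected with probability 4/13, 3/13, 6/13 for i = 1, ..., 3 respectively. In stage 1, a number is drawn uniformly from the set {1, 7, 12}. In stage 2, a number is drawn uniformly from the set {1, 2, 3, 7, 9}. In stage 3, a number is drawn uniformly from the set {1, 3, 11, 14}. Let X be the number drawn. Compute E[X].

2501/390

E[X | stage 1] = (1+7+12)/3 = 20/3.
E[X | stage 2] = (1+2+3+7+9)/5 = 22/5.
E[X | stage 3] = (1+3+11+14)/4 = 29/4.
E[X] = (4/13)·(20/3) + (3/13)·(22/5) + (6/13)·(29/4) = 2501/390.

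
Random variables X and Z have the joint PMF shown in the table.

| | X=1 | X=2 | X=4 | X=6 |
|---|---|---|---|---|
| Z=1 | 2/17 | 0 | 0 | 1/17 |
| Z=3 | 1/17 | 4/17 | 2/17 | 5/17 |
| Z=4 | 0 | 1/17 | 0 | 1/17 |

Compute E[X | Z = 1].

P(Z = 1) = 3/17.
Σ X·P over the event = 1·(2/17) + 6·(1/17) = 8/17.
E[X | Z = 1] = (8/17) / (3/17) = 8/3.

8/3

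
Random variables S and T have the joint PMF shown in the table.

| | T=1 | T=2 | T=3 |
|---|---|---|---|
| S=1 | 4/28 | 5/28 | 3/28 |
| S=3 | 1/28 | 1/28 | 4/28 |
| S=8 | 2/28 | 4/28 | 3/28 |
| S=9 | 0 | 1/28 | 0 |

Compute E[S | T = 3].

P(T = 3) = 5/14.
Σ S·P over the event = 1·(3/28) + 3·(4/28) + 8·(3/28) = 39/28.
E[S | T = 3] = (39/28) / (5/14) = 39/10.

39/10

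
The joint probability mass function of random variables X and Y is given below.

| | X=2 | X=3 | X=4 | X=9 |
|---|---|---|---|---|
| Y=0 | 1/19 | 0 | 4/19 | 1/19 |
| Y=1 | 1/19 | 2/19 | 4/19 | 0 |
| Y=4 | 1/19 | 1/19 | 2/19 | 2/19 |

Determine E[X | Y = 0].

9/2

P(Y = 0) = 6/19.
Summing X·P(X=x,Y=y) over the conditioning event gives 27/19.
E[X | Y = 0] = (27/19) / (6/19) = 9/2.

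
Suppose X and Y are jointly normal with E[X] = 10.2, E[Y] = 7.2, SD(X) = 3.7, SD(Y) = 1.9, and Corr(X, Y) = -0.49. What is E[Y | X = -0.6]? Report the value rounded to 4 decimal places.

The regression of Y on X has slope ρ·σ_Y/σ_X and passes through (μ_X, μ_Y).
E[Y | X=-0.6] = 7.2 + (-0.49)·(1.9/3.7)·(-0.6 − (10.2)) = 7.2 + (-0.25162)·(-10.8) = 9.9175.

9.9175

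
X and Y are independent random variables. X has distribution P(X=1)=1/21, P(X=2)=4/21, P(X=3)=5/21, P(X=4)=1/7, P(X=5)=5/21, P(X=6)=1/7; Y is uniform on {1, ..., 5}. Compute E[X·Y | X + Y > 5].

535/38

P(X + Y > 5) = 76/105.
Summing XY·P(x,y) over outcomes with X + Y > 5 gives 214/21.
E[X·Y | X + Y > 5] = (214/21) / (76/105) = 535/38.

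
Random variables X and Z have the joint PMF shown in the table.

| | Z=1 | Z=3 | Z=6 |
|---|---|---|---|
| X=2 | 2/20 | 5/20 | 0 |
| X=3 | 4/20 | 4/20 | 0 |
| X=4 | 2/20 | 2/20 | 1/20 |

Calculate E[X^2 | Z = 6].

16

P(Z = 6) = 1/20.
Σ X^2·P over the event = 16·(1/20) = 4/5.
E[X^2 | Z = 6] = (4/5) / (1/20) = 16.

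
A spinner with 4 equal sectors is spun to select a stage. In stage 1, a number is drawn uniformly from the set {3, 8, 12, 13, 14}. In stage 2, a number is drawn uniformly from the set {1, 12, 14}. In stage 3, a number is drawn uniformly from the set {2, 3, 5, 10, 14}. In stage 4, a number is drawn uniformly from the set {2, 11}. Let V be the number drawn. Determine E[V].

323/40

E[V | stage 1] = (3+8+12+13+14)/5 = 10.
E[V | stage 2] = (1+12+14)/3 = 9.
E[V | stage 3] = (2+3+5+10+14)/5 = 34/5.
E[V | stage 4] = (2+11)/2 = 13/2.
E[V] = (1/4)·(10) + (1/4)·(9) + (1/4)·(34/5) + (1/4)·(13/2) = 323/40.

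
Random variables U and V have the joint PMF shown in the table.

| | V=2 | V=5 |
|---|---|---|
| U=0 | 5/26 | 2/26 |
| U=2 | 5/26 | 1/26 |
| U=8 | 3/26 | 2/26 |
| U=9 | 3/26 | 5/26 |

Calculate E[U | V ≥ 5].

63/10

P(V ≥ 5) = 5/13.
Σ U·P over the event = 0·(2/26) + 2·(1/26) + 8·(2/26) + 9·(5/26) = 63/26.
E[U | V ≥ 5] = (63/26) / (5/13) = 63/10.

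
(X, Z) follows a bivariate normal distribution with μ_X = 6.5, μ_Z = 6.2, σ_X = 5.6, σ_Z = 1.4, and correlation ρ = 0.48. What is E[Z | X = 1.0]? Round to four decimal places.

5.5400

For a bivariate normal, E[Z | X=x] = μ_Z + ρ·(σ_Z/σ_X)·(x − μ_X).
E[Z | X=1.0] = 6.2 + (0.48)·(1.4/5.6)·(1.0 − (6.5)) = 6.2 + (0.12)·(-5.5) = 5.5400.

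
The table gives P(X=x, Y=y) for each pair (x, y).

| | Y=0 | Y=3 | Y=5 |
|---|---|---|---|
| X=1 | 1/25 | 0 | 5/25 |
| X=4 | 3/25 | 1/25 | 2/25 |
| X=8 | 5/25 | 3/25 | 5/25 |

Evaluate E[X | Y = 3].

P(Y = 3) = 4/25.
Summing X·P(X=x,Y=y) over the conditioning event gives 28/25.
E[X | Y = 3] = (28/25) / (4/25) = 7.

7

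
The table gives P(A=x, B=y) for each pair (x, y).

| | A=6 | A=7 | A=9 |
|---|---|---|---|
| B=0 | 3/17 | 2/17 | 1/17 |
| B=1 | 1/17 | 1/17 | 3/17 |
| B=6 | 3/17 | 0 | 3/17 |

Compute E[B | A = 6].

P(A = 6) = 7/17.
Σ B·P over the event = 0·(3/17) + 1·(1/17) + 6·(3/17) = 19/17.
E[B | A = 6] = (19/17) / (7/17) = 19/7.

19/7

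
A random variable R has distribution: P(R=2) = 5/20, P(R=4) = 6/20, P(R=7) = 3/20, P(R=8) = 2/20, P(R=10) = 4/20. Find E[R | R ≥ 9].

P(R ≥ 9) = 1/5.
Σ over the event: 10·1/5 = 2.
E[R | R ≥ 9] = (2) / (1/5) = 10.

10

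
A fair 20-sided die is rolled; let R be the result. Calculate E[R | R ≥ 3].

23/2

P(R ≥ 3) = 9/10.
E[R | R ≥ 3] = (207/20) / (9/10) = 23/2.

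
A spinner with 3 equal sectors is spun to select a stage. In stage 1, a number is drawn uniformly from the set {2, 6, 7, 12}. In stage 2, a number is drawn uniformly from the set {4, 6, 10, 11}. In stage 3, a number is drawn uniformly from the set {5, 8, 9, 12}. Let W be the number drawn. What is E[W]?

23/3

E[W | stage 1] = (2+6+7+12)/4 = 27/4.
E[W | stage 2] = (4+6+10+11)/4 = 31/4.
E[W | stage 3] = (5+8+9+12)/4 = 17/2.
E[W] = (1/3)·(27/4) + (1/3)·(31/4) + (1/3)·(17/2) = 23/3.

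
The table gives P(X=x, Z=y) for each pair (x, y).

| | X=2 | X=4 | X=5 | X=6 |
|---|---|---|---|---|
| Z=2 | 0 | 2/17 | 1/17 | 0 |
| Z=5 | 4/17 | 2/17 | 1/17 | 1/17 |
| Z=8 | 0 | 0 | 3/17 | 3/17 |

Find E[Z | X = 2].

5

P(X = 2) = 4/17.
Summing Z·P(X=x,Z=y) over the conditioning event gives 20/17.
E[Z | X = 2] = (20/17) / (4/17) = 5.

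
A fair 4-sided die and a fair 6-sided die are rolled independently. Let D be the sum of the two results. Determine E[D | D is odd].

6

P(D is odd) = 1/2.
Σ over the event: 3·1/12 + 5·1/6 + 7·1/6 + 9·1/12 = 3.
E[D | D is odd] = (3) / (1/2) = 6.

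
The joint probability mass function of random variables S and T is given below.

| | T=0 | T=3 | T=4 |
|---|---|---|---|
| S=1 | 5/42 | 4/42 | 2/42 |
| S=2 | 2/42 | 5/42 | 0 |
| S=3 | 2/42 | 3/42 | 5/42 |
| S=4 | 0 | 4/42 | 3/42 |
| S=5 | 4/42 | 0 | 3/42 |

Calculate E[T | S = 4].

P(S = 4) = 1/6.
Σ T·P over the event = 3·(4/42) + 4·(3/42) = 4/7.
E[T | S = 4] = (4/7) / (1/6) = 24/7.

24/7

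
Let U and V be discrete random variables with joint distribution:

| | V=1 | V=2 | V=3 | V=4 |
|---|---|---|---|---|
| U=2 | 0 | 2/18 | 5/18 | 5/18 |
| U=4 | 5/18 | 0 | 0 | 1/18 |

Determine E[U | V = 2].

2

P(V = 2) = 1/9.
Σ U·P over the event = 2·(2/18) = 2/9.
E[U | V = 2] = (2/9) / (1/9) = 2.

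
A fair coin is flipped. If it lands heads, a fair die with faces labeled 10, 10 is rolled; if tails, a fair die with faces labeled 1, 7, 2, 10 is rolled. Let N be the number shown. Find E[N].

15/2

E[N | heads] = (10+10)/2 = 10.
E[N | tails] = (1+7+2+10)/4 = 5.
By the law of total expectation,
E[N] = (1/2)·(10) + (1/2)·(5) = 15/2.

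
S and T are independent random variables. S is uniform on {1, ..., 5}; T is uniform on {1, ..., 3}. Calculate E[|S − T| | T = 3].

6/5

Outcomes with T = 3: (1,3), (2,3), (3,3), (4,3), (5,3), each with probability 1/15.
E[|S − T| | T = 3] = (2 + 1 + 0 + 1 + 2) / 5 = 6/5.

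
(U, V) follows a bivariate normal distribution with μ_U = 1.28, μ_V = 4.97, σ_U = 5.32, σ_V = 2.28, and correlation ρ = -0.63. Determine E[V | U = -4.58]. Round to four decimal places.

6.5522

The regression of V on U has slope ρ·σ_V/σ_U and passes through (μ_U, μ_V).
E[V | U=-4.58] = 4.97 + (-0.63)·(2.28/5.32)·(-4.58 − (1.28)) = 4.97 + (-0.27)·(-5.86) = 6.5522.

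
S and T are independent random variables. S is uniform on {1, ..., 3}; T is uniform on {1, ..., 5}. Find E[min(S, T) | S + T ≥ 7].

8/3

Outcomes with S + T ≥ 7: (2,5), (3,4), (3,5), each with probability 1/15.
E[min(S, T) | S + T ≥ 7] = (2 + 3 + 3) / 3 = 8/3.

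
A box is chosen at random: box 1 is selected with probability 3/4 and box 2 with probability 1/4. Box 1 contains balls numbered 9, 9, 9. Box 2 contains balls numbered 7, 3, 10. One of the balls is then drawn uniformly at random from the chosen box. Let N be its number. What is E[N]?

E[N | box 1] = (9+9+9)/3 = 9.
E[N | box 2] = (7+3+10)/3 = 20/3.
By the law of total expectation,
E[N] = (3/4)·(9) + (1/4)·(20/3) = 101/12.

101/12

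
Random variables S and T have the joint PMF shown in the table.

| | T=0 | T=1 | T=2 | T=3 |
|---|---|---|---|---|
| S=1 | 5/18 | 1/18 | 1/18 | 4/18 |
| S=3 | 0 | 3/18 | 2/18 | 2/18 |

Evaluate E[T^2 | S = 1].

41/11

P(S = 1) = 11/18.
Σ T^2·P over the event = 0·(5/18) + 1·(1/18) + 4·(1/18) + 9·(4/18) = 41/18.
E[T^2 | S = 1] = (41/18) / (11/18) = 41/11.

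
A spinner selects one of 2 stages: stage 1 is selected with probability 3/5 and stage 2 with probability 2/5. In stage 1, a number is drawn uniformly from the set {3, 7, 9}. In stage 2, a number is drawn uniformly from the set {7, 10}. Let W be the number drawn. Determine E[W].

36/5

E[W | stage 1] = (3+7+9)/3 = 19/3.
E[W | stage 2] = (7+10)/2 = 17/2.
By the law of total expectation,
E[W] = (3/5)·(19/3) + (2/5)·(17/2) = 36/5.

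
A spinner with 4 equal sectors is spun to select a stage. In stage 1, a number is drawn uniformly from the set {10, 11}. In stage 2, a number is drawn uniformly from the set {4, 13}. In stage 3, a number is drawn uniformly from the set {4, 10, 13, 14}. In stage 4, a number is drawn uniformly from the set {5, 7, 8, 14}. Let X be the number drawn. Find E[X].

E[X | stage 1] = (10+11)/2 = 21/2.
E[X | stage 2] = (4+13)/2 = 17/2.
E[X | stage 3] = (4+10+13+14)/4 = 41/4.
E[X | stage 4] = (5+7+8+14)/4 = 17/2.
By the law of total expectation,
E[X] = (1/4)·(21/2) + (1/4)·(17/2) + (1/4)·(41/4) + (1/4)·(17/2) = 151/16.

151/16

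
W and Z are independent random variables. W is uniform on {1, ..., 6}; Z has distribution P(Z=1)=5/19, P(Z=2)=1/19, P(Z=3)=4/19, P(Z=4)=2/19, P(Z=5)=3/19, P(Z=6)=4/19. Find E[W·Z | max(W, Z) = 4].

P(max(W, Z) = 4) = 3/19.
Summing WZ·P(x,y) over outcomes with max(W, Z) = 4 gives 26/19.
E[W·Z | max(W, Z) = 4] = (26/19) / (3/19) = 26/3.

26/3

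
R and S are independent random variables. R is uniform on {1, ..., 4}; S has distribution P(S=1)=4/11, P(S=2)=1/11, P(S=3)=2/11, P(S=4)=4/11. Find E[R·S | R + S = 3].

2

P(R + S = 3) = 5/44.
Summing RS·P(x,y) over outcomes with R + S = 3 gives 5/22.
E[R·S | R + S = 3] = (5/22) / (5/44) = 2.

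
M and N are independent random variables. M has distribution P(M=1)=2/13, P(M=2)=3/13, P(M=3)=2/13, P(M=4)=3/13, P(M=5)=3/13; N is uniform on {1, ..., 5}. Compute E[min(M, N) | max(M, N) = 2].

P(max(M, N) = 2) = 8/65.
Summing min(M,N)·P(x,y) over outcomes with max(M, N) = 2 gives 11/65.
E[min(M, N) | max(M, N) = 2] = (11/65) / (8/65) = 11/8.

11/8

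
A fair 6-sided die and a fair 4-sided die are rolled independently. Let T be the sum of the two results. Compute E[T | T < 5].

10/3

P(T < 5) = 1/4.
Σ over the event: 2·1/24 + 3·1/12 + 4·1/8 = 5/6.
E[T | T < 5] = (5/6) / (1/4) = 10/3.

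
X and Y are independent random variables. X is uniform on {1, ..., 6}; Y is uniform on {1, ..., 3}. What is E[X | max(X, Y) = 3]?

12/5

Outcomes with max(X, Y) = 3: (1,3), (2,3), (3,1), (3,2), (3,3), each with probability 1/18.
E[X | max(X, Y) = 3] = (1 + 2 + 3 + 3 + 3) / 5 = 12/5.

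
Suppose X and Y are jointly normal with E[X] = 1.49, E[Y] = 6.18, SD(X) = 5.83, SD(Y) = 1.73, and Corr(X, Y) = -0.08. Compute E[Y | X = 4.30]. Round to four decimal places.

6.1133

For a bivariate normal, E[Y | X=x] = μ_Y + ρ·(σ_Y/σ_X)·(x − μ_X).
E[Y | X=4.30] = 6.18 + (-0.08)·(1.73/5.83)·(4.30 − (1.49)) = 6.18 + (-0.023739)·(2.81) = 6.1133.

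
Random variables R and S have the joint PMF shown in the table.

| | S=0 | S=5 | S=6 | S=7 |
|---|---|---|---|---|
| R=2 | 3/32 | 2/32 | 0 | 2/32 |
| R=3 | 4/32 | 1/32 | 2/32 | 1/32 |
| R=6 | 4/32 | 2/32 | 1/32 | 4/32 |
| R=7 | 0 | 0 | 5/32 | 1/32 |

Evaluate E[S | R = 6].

P(R = 6) = 11/32.
Σ S·P over the event = 0·(4/32) + 5·(2/32) + 6·(1/32) + 7·(4/32) = 11/8.
E[S | R = 6] = (11/8) / (11/32) = 4.

4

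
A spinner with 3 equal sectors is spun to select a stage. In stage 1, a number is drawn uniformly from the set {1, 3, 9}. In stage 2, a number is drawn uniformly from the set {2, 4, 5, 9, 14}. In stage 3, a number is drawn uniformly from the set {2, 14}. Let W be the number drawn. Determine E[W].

287/45

E[W | stage 1] = (1+3+9)/3 = 13/3.
E[W | stage 2] = (2+4+5+9+14)/5 = 34/5.
E[W | stage 3] = (2+14)/2 = 8.
E[W] = (1/3)·(13/3) + (1/3)·(34/5) + (1/3)·(8) = 287/45.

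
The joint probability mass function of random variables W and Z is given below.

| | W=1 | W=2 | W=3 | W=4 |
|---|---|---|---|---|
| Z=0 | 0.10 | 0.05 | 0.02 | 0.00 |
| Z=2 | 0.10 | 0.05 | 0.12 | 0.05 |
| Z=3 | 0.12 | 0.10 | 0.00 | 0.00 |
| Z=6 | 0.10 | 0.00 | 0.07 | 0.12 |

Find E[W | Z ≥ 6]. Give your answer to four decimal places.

P(Z ≥ 6) = 0.29.
Summing W·P(W=x,Z=y) over the conditioning event gives 0.79.
E[W | Z ≥ 6] = (0.79) / (0.29) = 2.7241.

2.7241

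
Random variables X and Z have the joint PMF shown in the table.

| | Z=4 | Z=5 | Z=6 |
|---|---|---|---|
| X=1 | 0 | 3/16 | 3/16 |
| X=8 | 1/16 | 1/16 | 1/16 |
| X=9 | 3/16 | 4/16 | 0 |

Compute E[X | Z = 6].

11/4

P(Z = 6) = 1/4.
Σ X·P over the event = 1·(3/16) + 8·(1/16) = 11/16.
E[X | Z = 6] = (11/16) / (1/4) = 11/4.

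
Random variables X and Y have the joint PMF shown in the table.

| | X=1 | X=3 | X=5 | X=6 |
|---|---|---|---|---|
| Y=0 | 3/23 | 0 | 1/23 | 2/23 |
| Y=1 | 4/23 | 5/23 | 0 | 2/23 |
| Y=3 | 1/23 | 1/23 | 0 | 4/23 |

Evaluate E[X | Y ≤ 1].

P(Y ≤ 1) = 17/23.
Σ X·P over the event = 1·(3/23) + 1·(4/23) + 3·(5/23) + 5·(1/23) + 6·(2/23) + 6·(2/23) = 51/23.
E[X | Y ≤ 1] = (51/23) / (17/23) = 3.

3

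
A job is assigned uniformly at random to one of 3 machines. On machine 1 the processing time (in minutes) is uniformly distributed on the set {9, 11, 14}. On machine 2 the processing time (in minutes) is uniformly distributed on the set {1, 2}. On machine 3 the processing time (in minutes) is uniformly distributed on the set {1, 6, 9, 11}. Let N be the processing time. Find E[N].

E[N | machine 1] = (9+11+14)/3 = 34/3.
E[N | machine 2] = (1+2)/2 = 3/2.
E[N | machine 3] = (1+6+9+11)/4 = 27/4.
By the law of total expectation,
E[N] = (1/3)·(34/3) + (1/3)·(3/2) + (1/3)·(27/4) = 235/36.

235/36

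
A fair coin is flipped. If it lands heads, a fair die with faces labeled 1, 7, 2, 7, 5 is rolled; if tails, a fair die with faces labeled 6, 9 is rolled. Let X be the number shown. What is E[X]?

119/20

E[X | heads] = (1+7+2+7+5)/5 = 22/5.
E[X | tails] = (6+9)/2 = 15/2.
By the law of total expectation,
E[X] = (1/2)·(22/5) + (1/2)·(15/2) = 119/20.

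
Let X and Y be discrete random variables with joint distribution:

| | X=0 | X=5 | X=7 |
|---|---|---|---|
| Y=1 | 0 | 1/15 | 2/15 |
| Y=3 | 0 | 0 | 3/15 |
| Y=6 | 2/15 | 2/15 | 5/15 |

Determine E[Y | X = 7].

P(X = 7) = 2/3.
Σ Y·P over the event = 1·(2/15) + 3·(3/15) + 6·(5/15) = 41/15.
E[Y | X = 7] = (41/15) / (2/3) = 41/10.

41/10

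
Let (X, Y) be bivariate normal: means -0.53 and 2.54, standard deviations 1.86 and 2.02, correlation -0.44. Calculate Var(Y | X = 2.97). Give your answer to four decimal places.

Var(Y | X=x) = (1 − ρ²)·σ_Y².
Var(Y | X=2.97) = (2.02)²·(1 − (-0.44)²) = 4.0804·0.8064 = 3.2904.

3.2904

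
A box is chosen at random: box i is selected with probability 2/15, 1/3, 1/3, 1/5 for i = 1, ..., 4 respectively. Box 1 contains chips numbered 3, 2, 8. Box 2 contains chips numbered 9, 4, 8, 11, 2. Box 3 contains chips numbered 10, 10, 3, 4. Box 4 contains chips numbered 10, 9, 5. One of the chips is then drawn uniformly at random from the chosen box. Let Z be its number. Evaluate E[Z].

E[Z | box 1] = (3+2+8)/3 = 13/3.
E[Z | box 2] = (9+4+8+11+2)/5 = 34/5.
E[Z | box 3] = (10+10+3+4)/4 = 27/4.
E[Z | box 4] = (10+9+5)/3 = 8.
E[Z] = (2/15)·(13/3) + (1/3)·(34/5) + (1/3)·(27/4) + (1/5)·(8) = 241/36.

241/36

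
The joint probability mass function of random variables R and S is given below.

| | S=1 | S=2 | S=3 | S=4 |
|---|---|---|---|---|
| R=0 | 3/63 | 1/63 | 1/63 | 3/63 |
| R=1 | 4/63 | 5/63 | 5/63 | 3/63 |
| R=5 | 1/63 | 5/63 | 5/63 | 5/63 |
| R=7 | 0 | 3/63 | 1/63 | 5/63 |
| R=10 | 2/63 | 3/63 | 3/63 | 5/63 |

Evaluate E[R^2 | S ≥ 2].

1929/53

P(S ≥ 2) = 53/63.
Summing R^2·P(R=x,S=y) over the conditioning event gives 643/21.
E[R^2 | S ≥ 2] = (643/21) / (53/63) = 1929/53.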